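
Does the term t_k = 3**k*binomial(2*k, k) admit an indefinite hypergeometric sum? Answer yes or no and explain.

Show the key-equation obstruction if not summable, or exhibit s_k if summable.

No — t_k has no hypergeometric antidifference.

Step 1: r(k) = 6*(2*k + 1)/(k + 1).
So A=12*k + 6 and B=k + 1, with C=1.
Need (12*k + 6)·f(k+1) − (k)·f(k) = 1.
Degrees (1,1,0) ⇒ d ≤ -1.
deg f ≤ -1 is impossible — no certificate.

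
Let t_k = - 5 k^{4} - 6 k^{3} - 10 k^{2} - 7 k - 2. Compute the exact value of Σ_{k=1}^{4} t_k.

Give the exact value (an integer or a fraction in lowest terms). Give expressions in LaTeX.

Step 1: r(k) = (5*k**4 + 26*k**3 + 58*k**2 + 65*k + 30)/(5*k**4 + 6*k**3 + 10*k**2 + 7*k + 2).
Normal form (A,B,C) = (1, 1, k**4 + 6*k**3/5 + 2*k**2 + 7*k/5 + 2/5).
Set up (1)·f(k+1) − (1)·f(k) − (k**4 + 6*k**3/5 + 2*k**2 + 7*k/5 + 2/5) = 0.
d = 5 from the (0,0,4) case.
Match coefficients ⇒ f(k) = k**3*(k**2 - k + 2)/5.
Certificate R = B(k−1)f/C = k**3*(k**2 - k + 2)/(5*k**4 + 6*k**3 + 10*k**2 + 7*k + 2) gives s_k = k**3*(-k**2 + k - 2).
Check: Δs_k = -5*k**4 - 6*k**3 - 10*k**2 - 7*k - 2. ✓
Telescoping: Σ = s_(5) − s_(1) = -2750 − (-2) = -2748.

Σ = -2748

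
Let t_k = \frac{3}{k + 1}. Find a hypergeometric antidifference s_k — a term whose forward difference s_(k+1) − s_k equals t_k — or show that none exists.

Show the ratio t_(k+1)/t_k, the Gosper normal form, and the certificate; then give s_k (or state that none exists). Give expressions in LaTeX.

not Gosper-summable; s_k does not exist

The ratio is (k + 1)/(k + 2).
Normal form (A,B,C) = (k + 1, k + 2, 1).
f must satisfy (k + 1)·f(k+1) − (k + 1)·f(k) = 1.
deg f ≤ 0 (via 1,1,0).
Generic f = c0 gives residual -1; -1 = 0 cannot hold, so t_k is not Gosper-summable.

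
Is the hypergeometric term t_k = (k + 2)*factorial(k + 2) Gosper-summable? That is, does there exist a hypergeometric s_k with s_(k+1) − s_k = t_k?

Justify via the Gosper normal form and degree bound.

Yes. s_k = factorial(k + 2).

r(k) = (k + 3)**2/(k + 2) after simplifying.
A = k + 3, B = 1, C = k + 2.
f must satisfy (k + 3)·f(k+1) − (1)·f(k) = k + 2.
deg f ≤ 0 (via 1,0,1).
A polynomial solution: f(k) = 1.
R(k) = B(k−1)·f(k)/C(k) = 1/(k + 2); s_k = R·t_k = factorial(k + 2).
Check: Δs_k = (k + 2)*factorial(k + 2). ✓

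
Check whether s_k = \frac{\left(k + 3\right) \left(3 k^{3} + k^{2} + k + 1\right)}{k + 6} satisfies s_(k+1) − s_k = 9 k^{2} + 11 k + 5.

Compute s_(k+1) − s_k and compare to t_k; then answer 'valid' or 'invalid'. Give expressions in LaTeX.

s_(k+1) = (k + 4)*(k + 3*(k + 1)**3 + (k + 1)**2 + 2)/(k + 7)
s_(k+1) − s_k = (9*k**4 + 110*k**3 + 334*k**2 + 317*k + 123)/(k**2 + 13*k + 42)
(s_(k+1) − s_k) − t_k = 3*(-6*k**3 - 64*k**2 - 70*k - 29)/(k**2 + 13*k + 42)

Invalid: residual \frac{3 \left(- 6 k^{3} - 64 k^{2} - 70 k - 29\right)}{k^{2} + 13 k + 42} ≠ 0.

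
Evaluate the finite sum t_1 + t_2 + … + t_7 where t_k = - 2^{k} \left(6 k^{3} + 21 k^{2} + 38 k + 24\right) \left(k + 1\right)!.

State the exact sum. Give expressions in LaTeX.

Compute t_(k+1)/t_k: get 2*(6*k**4 + 51*k**3 + 176*k**2 + 285*k + 178)/(6*k**3 + 21*k**2 + 38*k + 24).
Gosper form: A/B · C(k+1)/C(k) with A=2*k + 4, B=1, C=k**3 + 7*k**2/2 + 19*k/3 + 4.
Need (2*k + 4)·f(k+1) − (1)·f(k) = k**3 + 7*k**2/2 + 19*k/3 + 4.
d = 2 from the (1,0,3) case.
Coefficient equations give f(k) = (3*k**2 + 4)/6.
So s_k = (B(k−1)f/C)·t_k = ((3*k**2 + 4)/(6*k**3 + 21*k**2 + 38*k + 24))·t_k = -2**k*(3*k**2 + 4)*factorial(k + 1).
Verify: -2**k*(6*k**3 + 21*k**2 + 38*k + 24)*factorial(k + 1) matches t_k.
Sum = s_(8) − s_(1); s_(8) = -18207866880, s_(1) = -28 ⇒ -18207866852.

Σ = -18207866852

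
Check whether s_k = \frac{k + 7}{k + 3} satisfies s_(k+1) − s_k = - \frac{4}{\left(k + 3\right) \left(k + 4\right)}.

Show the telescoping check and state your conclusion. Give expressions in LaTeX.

valid (s_(k+1) − s_k reduces to t_k)

s_(k+1) = (k + 8)/(k + 4)
s_(k+1) − s_k = -4/(k**2 + 7*k + 12)
(s_(k+1) − s_k) − t_k = 0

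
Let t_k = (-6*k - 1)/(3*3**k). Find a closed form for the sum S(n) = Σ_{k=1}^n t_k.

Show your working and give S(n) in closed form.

Ratio r(k) = (6*k + 7)/(3*(6*k + 1)).
A = 1/3, B = 1, C = k + 1/6.
f must satisfy (1/3)·f(k+1) − (1)·f(k) = k + 1/6.
deg f ≤ 1 (via 0,0,1).
A polynomial solution: f(k) = -(3*k + 2)/2.
Certificate R = B(k−1)f/C = -3*(3*k + 2)/(6*k + 1) gives s_k = (3*k + 2)/3**k.
Δs = (-6*k - 1)/(3*3**k), as required.
s_(n+1) = 3**(-n - 1)*(3*n + 5) and s_(1) = 5/3, so S(n) = 3**(-n - 1)*(-5*3**n + 3*n + 5).

S(n) = 3**(-n - 1)*(-5*3**n + 3*n + 5)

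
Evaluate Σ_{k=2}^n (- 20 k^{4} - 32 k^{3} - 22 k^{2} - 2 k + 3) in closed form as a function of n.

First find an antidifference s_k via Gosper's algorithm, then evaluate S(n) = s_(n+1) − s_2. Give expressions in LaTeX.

The ratio is (20*k**4 + 112*k**3 + 238*k**2 + 222*k + 73)/(20*k**4 + 32*k**3 + 22*k**2 + 2*k - 3).
Take A(k)=1, B(k)=1, C(k)=k**4 + 8*k**3/5 + 11*k**2/10 + k/10 - 3/20.
f must satisfy (1)·f(k+1) − (1)·f(k) = k**4 + 8*k**3/5 + 11*k**2/10 + k/10 - 3/20.
Bound: deg f ≤ 5.
Match coefficients ⇒ f(k) = k*(2*k + 1)*(2*k**3 - 2*k**2 - 1)/20.
So s_k = (B(k−1)f/C)·t_k = (k*(2*k + 1)*(2*k**3 - 2*k**2 - 1)/(20*k**4 + 32*k**3 + 22*k**2 + 2*k - 3))·t_k = k*(-4*k**4 + 2*k**3 + 2*k**2 + 2*k + 1).
Δs = -20*k**4 - 32*k**3 - 22*k**2 - 2*k + 3, as required.
Telescope: S(n) = s_(n+1) − s_(2) = -4*n**5 - 18*n**4 - 30*n**3 - 20*n**2 - n + 3 − (-70) = -4*n**5 - 18*n**4 - 30*n**3 - 20*n**2 - n + 73.

S(n) = - 4 n^{5} - 18 n^{4} - 30 n^{3} - 20 n^{2} - n + 73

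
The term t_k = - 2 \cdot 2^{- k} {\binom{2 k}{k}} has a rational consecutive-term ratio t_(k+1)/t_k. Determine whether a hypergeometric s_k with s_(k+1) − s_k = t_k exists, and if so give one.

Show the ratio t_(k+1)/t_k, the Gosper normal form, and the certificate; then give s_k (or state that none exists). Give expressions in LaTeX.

r(k) = (2*k + 1)/(k + 1) after simplifying.
Factor: A=2*k + 1; B=k + 1; C=1.
Key eq: (2*k + 1)·f(k+1) = (k)·f(k) + (1).
d = -1 from the (1,1,0) case.
d = -1 < 0 ⇒ no nonzero polynomial f; not summable.

none (Gosper's algorithm certifies no s_k)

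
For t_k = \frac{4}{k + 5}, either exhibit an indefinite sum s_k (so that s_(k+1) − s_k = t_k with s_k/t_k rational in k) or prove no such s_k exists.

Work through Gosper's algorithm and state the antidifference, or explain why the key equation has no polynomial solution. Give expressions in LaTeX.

t_(k+1)/t_k = (k + 5)/(k + 6).
So A=k + 5 and B=k + 6, with C=1.
Solve (k + 5)·f(k+1) − (k + 5)·f(k) = 1.
Degrees (1,1,0) ⇒ d ≤ 0.
Generic f = c0 gives residual -1; -1 = 0 cannot hold, so t_k is not Gosper-summable.

none (Gosper's algorithm certifies no s_k)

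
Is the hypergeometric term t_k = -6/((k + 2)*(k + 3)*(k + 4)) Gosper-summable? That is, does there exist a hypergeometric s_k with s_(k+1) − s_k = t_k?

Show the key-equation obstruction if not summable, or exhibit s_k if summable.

Compute t_(k+1)/t_k: get (k + 2)/(k + 5).
Normal form (A,B,C) = (k + 2, k + 5, 1).
Key eq: (k + 2)·f(k+1) = (k + 4)·f(k) + (1).
From deg A=1, deg B=1, deg C=0: d=2.
Solving with deg f ≤ 2: f(k) = k*(k + 5)/12.
So s_k = (B(k−1)f/C)·t_k = (k*(k + 4)*(k + 5)/12)·t_k = k*(-k - 5)/(2*(k + 2)*(k + 3)).
Check: Δs_k = -6/(k**3 + 9*k**2 + 26*k + 24). ✓

Yes. s_k = k*(-k - 5)/(2*(k + 2)*(k + 3)).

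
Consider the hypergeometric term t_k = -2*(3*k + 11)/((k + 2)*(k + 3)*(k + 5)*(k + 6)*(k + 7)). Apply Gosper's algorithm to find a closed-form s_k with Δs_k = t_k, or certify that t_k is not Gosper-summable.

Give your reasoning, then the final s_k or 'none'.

s_k = k*(-k**2 - 13*k - 52)/(30*(k**3 + 13*k**2 + 52*k + 60))

Compute t_(k+1)/t_k: get (k + 2)*(k + 5)*(3*k + 14)/((k + 4)*(k + 8)*(3*k + 11)).
Gosper form: A/B · C(k+1)/C(k) with A=k + 2, B=k + 8, C=k**2 + 23*k/3 + 44/3.
Key eq: (k + 2)·f(k+1) = (k + 7)·f(k) + (k**2 + 23*k/3 + 44/3).
Bound: deg f ≤ 5.
Match coefficients ⇒ f(k) = k*(k + 3)*(k + 4)*(k**2 + 13*k + 52)/180.
R(k) = B(k−1)·f(k)/C(k) = k*(k + 3)*(k + 7)*(k**2 + 13*k + 52)/(60*(3*k + 11)); s_k = R·t_k = k*(-k**2 - 13*k - 52)/(30*(k**3 + 13*k**2 + 52*k + 60)).
s_(k+1) − s_k = 2*(-3*k - 11)/(k**5 + 23*k**4 + 203*k**3 + 853*k**2 + 1692*k + 1260) = t_k.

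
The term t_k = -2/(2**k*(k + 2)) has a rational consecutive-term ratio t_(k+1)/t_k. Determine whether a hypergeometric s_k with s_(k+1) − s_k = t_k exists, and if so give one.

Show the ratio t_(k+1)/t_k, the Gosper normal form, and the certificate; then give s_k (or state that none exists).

The ratio is (k + 2)/(2*(k + 3)).
So A=k/2 + 1 and B=k + 3, with C=1.
Set up (k/2 + 1)·f(k+1) − (k + 2)·f(k) − (1) = 0.
Bound: deg f ≤ -1.
Bound -1 < 0, so the key equation has no polynomial solution.

not Gosper-summable; s_k does not exist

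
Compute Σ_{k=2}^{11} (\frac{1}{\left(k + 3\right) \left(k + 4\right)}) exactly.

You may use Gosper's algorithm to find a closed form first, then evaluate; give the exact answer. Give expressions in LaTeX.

Σ = 2/15

Ratio r(k) = (k + 3)/(k + 5).
Gosper form: A/B · C(k+1)/C(k) with A=k + 3, B=k + 5, C=1.
f must satisfy (k + 3)·f(k+1) − (k + 4)·f(k) = 1.
d = 1 from the (1,1,0) case.
Match coefficients ⇒ f(k) = k/3.
So s_k = (B(k−1)f/C)·t_k = (k*(k + 4)/3)·t_k = k/(3*(k + 3)).
s_(k+1) − s_k = 1/(k**2 + 7*k + 12) = t_k.
Evaluate s at k=12 and k=2: 4/15 and 2/15; difference 2/15.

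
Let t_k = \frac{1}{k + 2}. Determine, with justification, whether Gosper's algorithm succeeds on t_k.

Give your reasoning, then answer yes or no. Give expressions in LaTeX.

r(k) = (k + 2)/(k + 3) after simplifying.
So A=k + 2 and B=k + 3, with C=1.
Need (k + 2)·f(k+1) − (k + 2)·f(k) = 1.
Degrees (1,1,0) ⇒ d ≤ 0.
Write f(k) = c0. Then LHS − RHS = -1, requiring -1 = 0: contradictory. No certificate.

No — the linear system for f has no solution.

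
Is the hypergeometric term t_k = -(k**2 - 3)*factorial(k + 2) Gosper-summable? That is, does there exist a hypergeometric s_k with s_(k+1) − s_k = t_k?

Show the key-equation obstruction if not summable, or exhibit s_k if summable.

Compute t_(k+1)/t_k: get (k + 3)*((k + 1)**2 - 3)/(k**2 - 3).
A = k + 3, B = 1, C = k**2 - 3.
Key eq: (k + 3)·f(k+1) = (1)·f(k) + (k**2 - 3).
deg f ≤ 1 (via 1,0,2).
A polynomial solution: f(k) = k - 3.
Get s_k = R·t_k = -(k - 3)*factorial(k + 2) with R(k) = B(k−1)f(k)/C(k) = (k - 3)/(k**2 - 3).
s_(k+1) − s_k = -(k**2 - 3)*factorial(k + 2) = t_k.

Yes. s_k = -(k - 3)*factorial(k + 2).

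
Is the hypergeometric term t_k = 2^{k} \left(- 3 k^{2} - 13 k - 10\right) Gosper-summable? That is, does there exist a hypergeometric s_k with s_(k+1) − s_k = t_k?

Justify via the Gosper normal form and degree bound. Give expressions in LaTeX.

Step 1: r(k) = 2*(3*k**2 + 19*k + 26)/(3*k**2 + 13*k + 10).
Normal form (A,B,C) = (2, 1, k**2 + 13*k/3 + 10/3).
Need (2)·f(k+1) − (1)·f(k) = k**2 + 13*k/3 + 10/3.
deg f ≤ 2 (via 0,0,2).
Solving with deg f ≤ 2: f(k) = (3*k**2 + k + 2)/3.
Certificate R = B(k−1)f/C = (3*k**2 + k + 2)/((k + 1)*(3*k + 10)) gives s_k = 2**k*(-3*k**2 - k - 2).
s_(k+1) − s_k = 2**k*(-3*k**2 - 13*k - 10) = t_k.

Yes. s_k = 2^{k} \left(- 3 k^{2} - k - 2\right).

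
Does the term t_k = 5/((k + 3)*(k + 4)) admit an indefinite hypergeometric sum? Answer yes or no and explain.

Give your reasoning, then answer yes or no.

Yes. s_k = 5*k/(3*(k + 3)).

t_(k+1)/t_k = (k + 3)/(k + 5).
Take A(k)=k + 3, B(k)=k + 5, C(k)=1.
Set up (k + 3)·f(k+1) − (k + 4)·f(k) − (1) = 0.
Bound: deg f ≤ 1.
Solve for f: f(k) = k/3 (degree 1 ≤ 1).
Certificate R = B(k−1)f/C = k*(k + 4)/3 gives s_k = 5*k/(3*(k + 3)).
Verify: 5/(k**2 + 7*k + 12) matches t_k.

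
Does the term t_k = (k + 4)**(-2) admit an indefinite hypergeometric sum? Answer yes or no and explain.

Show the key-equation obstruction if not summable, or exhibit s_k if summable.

No — t_k has no hypergeometric antidifference.

Step 1: r(k) = (k + 4)**2/(k + 5)**2.
Normal form (A,B,C) = (k**2 + 8*k + 16, k**2 + 10*k + 25, 1).
Key eq: (k**2 + 8*k + 16)·f(k+1) = (k**2 + 8*k + 16)·f(k) + (1).
d = 0 from the (2,2,0) case.
f = c0 ⇒ A·f(k+1) − B(k−1)·f(k) − C = -1. The system {-1 = 0} is inconsistent; no antidifference.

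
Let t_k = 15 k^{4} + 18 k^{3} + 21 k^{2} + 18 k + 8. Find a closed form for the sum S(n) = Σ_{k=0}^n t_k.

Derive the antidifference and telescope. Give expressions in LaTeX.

t_(k+1)/t_k = (15*k**4 + 78*k**3 + 165*k**2 + 174*k + 80)/(15*k**4 + 18*k**3 + 21*k**2 + 18*k + 8).
Factor: A=1; B=1; C=k**4 + 6*k**3/5 + 7*k**2/5 + 6*k/5 + 8/15.
Set up (1)·f(k+1) − (1)·f(k) − (k**4 + 6*k**3/5 + 7*k**2/5 + 6*k/5 + 8/15) = 0.
Degrees (0,0,4) ⇒ d ≤ 5.
Match coefficients ⇒ f(k) = k*(3*k**4 - 3*k**3 + 3*k**2 + 3*k + 2)/15.
Certificate R = B(k−1)f/C = k*(3*k**4 - 3*k**3 + 3*k**2 + 3*k + 2)/(15*k**4 + 18*k**3 + 21*k**2 + 18*k + 8) gives s_k = k*(3*k**4 - 3*k**3 + 3*k**2 + 3*k + 2).
Check: Δs_k = 15*k**4 + 18*k**3 + 21*k**2 + 18*k + 8. ✓
Evaluate: s_(n+1) = 3*n**5 + 12*n**4 + 21*n**3 + 24*n**2 + 20*n + 8; subtract s_(0) = 0 ⇒ S(n) = 3*n**5 + 12*n**4 + 21*n**3 + 24*n**2 + 20*n + 8.

S(n) = 3 n^{5} + 12 n^{4} + 21 n^{3} + 24 n^{2} + 20 n + 8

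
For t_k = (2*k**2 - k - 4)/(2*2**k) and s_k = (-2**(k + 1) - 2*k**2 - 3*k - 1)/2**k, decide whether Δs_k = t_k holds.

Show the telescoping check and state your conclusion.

valid; difference matches t_k

s_(k+1) = (-4*2**k - 2*k**2 - 7*k - 6)/(2*2**k)
s_(k+1) − s_k = (2*k**2 - k - 4)/(2*2**k)
(s_(k+1) − s_k) − t_k = 0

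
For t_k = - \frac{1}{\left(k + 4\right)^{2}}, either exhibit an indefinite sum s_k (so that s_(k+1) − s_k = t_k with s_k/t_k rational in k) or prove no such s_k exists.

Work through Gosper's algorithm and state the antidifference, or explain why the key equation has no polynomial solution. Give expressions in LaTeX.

The ratio is (k + 4)**2/(k + 5)**2.
A = k**2 + 8*k + 16, B = k**2 + 10*k + 25, C = 1.
Set up (k**2 + 8*k + 16)·f(k+1) − (k**2 + 8*k + 16)·f(k) − (1) = 0.
deg f ≤ 0 (via 2,2,0).
Put f(k) = c0: A·f(k+1) − B(k−1)·f(k) − C = -1; need -1 = 0 — inconsistent ⇒ no f, not summable.

no hypergeometric antidifference exists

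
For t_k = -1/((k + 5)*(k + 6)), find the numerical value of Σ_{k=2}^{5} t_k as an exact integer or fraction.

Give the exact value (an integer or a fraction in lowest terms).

The ratio is (k + 5)/(k + 7).
A = k + 5, B = k + 7, C = 1.
Need (k + 5)·f(k+1) − (k + 6)·f(k) = 1.
deg f ≤ 1 (via 1,1,0).
Solve for f: f(k) = k/5 (degree 1 ≤ 1).
Certificate R = B(k−1)f/C = k*(k + 6)/5 gives s_k = -k/(5*k + 25).
Check: Δs_k = -1/(k**2 + 11*k + 30). ✓
Telescoping: Σ = s_(6) − s_(2) = -6/55 − (-2/35) = -4/77.

Σ = -4/77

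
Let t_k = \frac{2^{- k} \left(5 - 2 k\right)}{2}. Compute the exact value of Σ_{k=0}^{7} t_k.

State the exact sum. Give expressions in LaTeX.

Compute t_(k+1)/t_k: get (2*k - 3)/(2*(2*k - 5)).
Factor: A=1/2; B=1; C=k - 5/2.
Set up (1/2)·f(k+1) − (1)·f(k) − (k - 5/2) = 0.
Bound: deg f ≤ 1.
Match coefficients ⇒ f(k) = 3 - 2*k.
Get s_k = R·t_k = (2*k - 3)/2**k with R(k) = B(k−1)f(k)/C(k) = -2*(2*k - 3)/(2*k - 5).
Δs = (5 - 2*k)/(2*2**k), as required.
Telescoping: Σ = s_(8) − s_(0) = 13/256 − (-3) = 781/256.

Σ = 781/256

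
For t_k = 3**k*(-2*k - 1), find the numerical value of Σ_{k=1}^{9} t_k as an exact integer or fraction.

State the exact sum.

The ratio is 3*(2*k + 3)/(2*k + 1).
A = 3, B = 1, C = k + 1/2.
Set up (3)·f(k+1) − (1)·f(k) − (k + 1/2) = 0.
deg f ≤ 1 (via 0,0,1).
Solving with deg f ≤ 1: f(k) = (k - 1)/2.
Get s_k = R·t_k = 3**k*(1 - k) with R(k) = B(k−1)f(k)/C(k) = (k - 1)/(2*k + 1).
Δs = 3**k*(-2*k - 1), as required.
Telescoping: Σ = s_(10) − s_(1) = -531441 − (0) = -531441.

Σ = -531441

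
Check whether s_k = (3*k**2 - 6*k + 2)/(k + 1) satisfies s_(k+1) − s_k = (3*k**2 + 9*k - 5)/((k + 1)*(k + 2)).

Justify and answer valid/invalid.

s_(k+1) = (3*k**2 - 1)/(k + 2)
s_(k+1) − s_k = (3*k**2 + 9*k - 5)/(k**2 + 3*k + 2)
(s_(k+1) − s_k) − t_k = 0

valid; difference matches t_k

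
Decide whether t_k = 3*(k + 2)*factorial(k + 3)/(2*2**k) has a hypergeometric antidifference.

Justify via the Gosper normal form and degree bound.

The ratio is (k + 3)*(k + 4)/(2*(k + 2)).
Take A(k)=k/2 + 2, B(k)=1, C(k)=k + 2.
Set up (k/2 + 2)·f(k+1) − (1)·f(k) − (k + 2) = 0.
Bound: deg f ≤ 0.
Solving with deg f ≤ 0: f(k) = 2.
So s_k = (B(k−1)f/C)·t_k = (2/(k + 2))·t_k = 3*factorial(k + 3)/2**k.
Check: Δs_k = 3*(k + 2)*factorial(k + 3)/(2*2**k). ✓

Yes. s_k = 3*factorial(k + 3)/2**k.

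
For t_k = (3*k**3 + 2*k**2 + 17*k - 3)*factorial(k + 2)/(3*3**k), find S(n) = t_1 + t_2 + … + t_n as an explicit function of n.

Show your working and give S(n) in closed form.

Step 1: r(k) = (3*k**4 + 20*k**3 + 63*k**2 + 109*k + 57)/(3*(3*k**3 + 2*k**2 + 17*k - 3)).
A = k/3 + 1, B = 1, C = k**3 + 2*k**2/3 + 17*k/3 - 1.
Key eq: (k/3 + 1)·f(k+1) = (1)·f(k) + (k**3 + 2*k**2/3 + 17*k/3 - 1).
Degrees (1,0,3) ⇒ d ≤ 2.
Solving with deg f ≤ 2: f(k) = k*(3*k - 4).
Get s_k = R·t_k = k*(3*k - 4)*factorial(k + 2)/3**k with R(k) = B(k−1)f(k)/C(k) = 3*k*(3*k - 4)/(3*k**3 + 2*k**2 + 17*k - 3).
Δs = (3*k**3 + 2*k**2 + 17*k - 3)*factorial(k + 2)/(3*3**k), as required.
Σ_(k=1)^n t_k = s_(n+1) − s_(1) = (3**(-n - 1)*(n + 1)*(3*n - 1)*factorial(n + 3)) − (-2), i.e. (6*3**n + 3*n**5*factorial(n) + 20*n**4*factorial(n) + 44*n**3*factorial(n) + 34*n**2*factorial(n) + n*factorial(n) - 6*factorial(n))/(3*3**n).

S(n) = (6*3**n + 3*n**5*factorial(n) + 20*n**4*factorial(n) + 44*n**3*factorial(n) + 34*n**2*factorial(n) + n*factorial(n) - 6*factorial(n))/(3*3**n)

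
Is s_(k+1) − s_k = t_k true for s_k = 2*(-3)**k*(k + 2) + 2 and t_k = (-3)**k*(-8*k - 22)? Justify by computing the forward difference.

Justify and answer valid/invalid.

valid; difference matches t_k

s_(k+1) = 2*(-3)**(k + 1)*(k + 3) + 2
s_(k+1) − s_k = (-3)**k*(-8*k - 22)
(s_(k+1) − s_k) − t_k = 0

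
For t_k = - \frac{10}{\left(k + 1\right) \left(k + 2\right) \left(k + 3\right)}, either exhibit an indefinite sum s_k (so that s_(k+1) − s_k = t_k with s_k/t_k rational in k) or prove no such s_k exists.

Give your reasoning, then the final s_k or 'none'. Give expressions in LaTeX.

Ratio r(k) = (k + 1)/(k + 4).
Normal form (A,B,C) = (k + 1, k + 4, 1).
f must satisfy (k + 1)·f(k+1) − (k + 3)·f(k) = 1.
From deg A=1, deg B=1, deg C=0: d=2.
Solve for f: f(k) = k*(k + 3)/4 (degree 2 ≤ 2).
So s_k = (B(k−1)f/C)·t_k = (k*(k + 3)**2/4)·t_k = 5*k*(-k - 3)/(2*(k + 1)*(k + 2)).
Verify: -10/(k**3 + 6*k**2 + 11*k + 6) matches t_k.

s_k = \frac{5 k \left(- k - 3\right)}{2 \left(k + 1\right) \left(k + 2\right)}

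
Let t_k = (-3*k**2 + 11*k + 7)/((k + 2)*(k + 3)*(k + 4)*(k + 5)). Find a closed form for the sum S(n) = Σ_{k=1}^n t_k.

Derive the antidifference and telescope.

S(n) = n*(-n**2 + 18*n + 33)/(10*(n**3 + 12*n**2 + 47*n + 60))

Compute t_(k+1)/t_k: get (k + 2)*(11*k - 3*(k + 1)**2 + 18)/((k + 6)*(-3*k**2 + 11*k + 7)).
Factor: A=k + 2; B=k + 6; C=k**2 - 11*k/3 - 7/3.
Set up (k + 2)·f(k+1) − (k + 5)·f(k) − (k**2 - 11*k/3 - 7/3) = 0.
d = 3 from the (1,1,2) case.
A polynomial solution: f(k) = k*(k**2 - 63*k - 22)/72.
Get s_k = R·t_k = k*(-k**2 + 63*k + 22)/(24*(k + 2)*(k + 3)*(k + 4)) with R(k) = B(k−1)f(k)/C(k) = k*(k + 5)*(k**2 - 63*k - 22)/(24*(3*k**2 - 11*k - 7)).
Δs = (-3*k**2 + 11*k + 7)/(k**4 + 14*k**3 + 71*k**2 + 154*k + 120), as required.
s_(n+1) = (-n**3 + 60*n**2 + 145*n + 84)/(24*(n**3 + 12*n**2 + 47*n + 60)) and s_(1) = 7/120, so S(n) = n*(-n**2 + 18*n + 33)/(10*(n**3 + 12*n**2 + 47*n + 60)).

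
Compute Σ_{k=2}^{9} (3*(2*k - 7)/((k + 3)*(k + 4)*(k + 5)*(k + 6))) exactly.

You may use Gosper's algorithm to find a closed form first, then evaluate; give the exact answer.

Σ = 0

Compute t_(k+1)/t_k: get (k + 3)*(2*k - 5)/((k + 7)*(2*k - 7)).
Take A(k)=k + 3, B(k)=k + 7, C(k)=k - 7/2.
Set up (k + 3)·f(k+1) − (k + 6)·f(k) − (k - 7/2) = 0.
From deg A=1, deg B=1, deg C=1: d=3.
Solving with deg f ≤ 3: f(k) = -k*(k**2 + 12*k + 92)/90.
Then R = B(k−1)f/C = -k*(k + 6)*(k**2 + 12*k + 92)/(45*(2*k - 7)), so s_k = R(k)·t_k = k*(-k**2 - 12*k - 92)/(15*(k + 3)*(k + 4)*(k + 5)).
Δs = 3*(2*k - 7)/(k**4 + 18*k**3 + 119*k**2 + 342*k + 360), as required.
Sum = s_(10) − s_(2); s_(10) = -8/105, s_(2) = -8/105 ⇒ 0.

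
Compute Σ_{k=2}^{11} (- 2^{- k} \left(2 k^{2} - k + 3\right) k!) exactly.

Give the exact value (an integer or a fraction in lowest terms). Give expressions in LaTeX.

Ratio r(k) = (k + 1)*(-k + 2*(k + 1)**2 + 2)/(2*(2*k**2 - k + 3)).
So A=k/2 + 1/2 and B=1, with C=k**2 - k/2 + 3/2.
Set up (k/2 + 1/2)·f(k+1) − (1)·f(k) − (k**2 - k/2 + 3/2) = 0.
d = 1 from the (1,0,2) case.
Solving with deg f ≤ 1: f(k) = 2*k - 1.
Then R = B(k−1)f/C = 2*(2*k - 1)/(2*k**2 - k + 3), so s_k = R(k)·t_k = -2**(1 - k)*(2*k - 1)*factorial(k).
Check: Δs_k = -(2*k**2 - k + 3)*factorial(k)/2**k. ✓
Σ_(k=2)^(11) t_k = s_(12) − s_(2) = -10758825/2 − (-3) = -10758819/2.

Σ = -10758819/2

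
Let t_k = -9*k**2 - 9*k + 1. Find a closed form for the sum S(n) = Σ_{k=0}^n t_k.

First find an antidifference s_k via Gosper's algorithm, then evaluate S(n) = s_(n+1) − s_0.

Step 1: r(k) = (9*k**2 + 27*k + 17)/(9*k**2 + 9*k - 1).
Gosper form: A/B · C(k+1)/C(k) with A=1, B=1, C=k**2 + k - 1/9.
Solve (1)·f(k+1) − (1)·f(k) = k**2 + k - 1/9.
From deg A=0, deg B=0, deg C=2: d=3.
Match coefficients ⇒ f(k) = k*(3*k**2 - 4)/9.
So s_k = (B(k−1)f/C)·t_k = (k*(3*k**2 - 4)/(9*k**2 + 9*k - 1))·t_k = k*(4 - 3*k**2).
Δs = -9*k**2 - 9*k + 1, as required.
Σ_(k=0)^n t_k = s_(n+1) − s_(0) = (-3*n**3 - 9*n**2 - 5*n + 1) − (0), i.e. -3*n**3 - 9*n**2 - 5*n + 1.

S(n) = -3*n**3 - 9*n**2 - 5*n + 1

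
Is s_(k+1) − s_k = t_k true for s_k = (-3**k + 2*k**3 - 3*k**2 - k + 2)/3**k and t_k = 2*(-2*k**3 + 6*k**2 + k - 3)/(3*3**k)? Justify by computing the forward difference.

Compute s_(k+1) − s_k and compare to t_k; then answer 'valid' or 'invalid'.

s_(k+1) = (-3*3**k + 2*k**3 + 3*k**2 - k)/(3*3**k)
s_(k+1) − s_k = 2*(-2*k**3 + 6*k**2 + k - 3)/(3*3**k)
(s_(k+1) − s_k) − t_k = 0

valid (s_(k+1) − s_k reduces to t_k)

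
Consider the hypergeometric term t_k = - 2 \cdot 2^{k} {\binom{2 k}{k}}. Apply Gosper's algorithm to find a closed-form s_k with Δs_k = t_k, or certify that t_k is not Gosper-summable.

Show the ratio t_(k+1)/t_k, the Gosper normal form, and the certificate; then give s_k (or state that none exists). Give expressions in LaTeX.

Ratio r(k) = 4*(2*k + 1)/(k + 1).
Gosper form: A/B · C(k+1)/C(k) with A=8*k + 4, B=k + 1, C=1.
Need (8*k + 4)·f(k+1) − (k)·f(k) = 1.
d = -1 from the (1,1,0) case.
deg f ≤ -1 is impossible — no certificate.

not Gosper-summable; s_k does not exist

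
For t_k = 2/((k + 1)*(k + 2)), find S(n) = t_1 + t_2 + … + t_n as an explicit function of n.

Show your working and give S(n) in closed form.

S(n) = n/(n + 2)

Step 1: r(k) = (k + 1)/(k + 3).
Normal form (A,B,C) = (k + 1, k + 3, 1).
Key eq: (k + 1)·f(k+1) = (k + 2)·f(k) + (1).
d = 1 from the (1,1,0) case.
Match coefficients ⇒ f(k) = k.
Then R = B(k−1)f/C = k*(k + 2), so s_k = R(k)·t_k = 2*k/(k + 1).
s_(k+1) − s_k = 2/(k**2 + 3*k + 2) = t_k.
Telescope: S(n) = s_(n+1) − s_(1) = 2*(n + 1)/(n + 2) − (1) = n/(n + 2).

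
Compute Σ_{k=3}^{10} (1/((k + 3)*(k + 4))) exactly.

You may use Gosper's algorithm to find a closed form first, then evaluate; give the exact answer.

Σ = 2/21

The ratio is (k + 3)/(k + 5).
So A=k + 3 and B=k + 5, with C=1.
f must satisfy (k + 3)·f(k+1) − (k + 4)·f(k) = 1.
deg f ≤ 1 (via 1,1,0).
Coefficient equations give f(k) = k/3.
R(k) = B(k−1)·f(k)/C(k) = k*(k + 4)/3; s_k = R·t_k = k/(3*(k + 3)).
Check: Δs_k = 1/(k**2 + 7*k + 12). ✓
Telescoping: Σ = s_(11) − s_(3) = 11/42 − (1/6) = 2/21.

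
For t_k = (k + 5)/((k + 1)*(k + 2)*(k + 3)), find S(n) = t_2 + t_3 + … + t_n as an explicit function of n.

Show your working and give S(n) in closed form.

S(n) = (5*n**2 + 13*n - 18)/(12*(n**2 + 5*n + 6))

Compute t_(k+1)/t_k: get (k + 1)*(k + 6)/((k + 4)*(k + 5)).
Factor: A=k + 1; B=k + 4; C=k + 5.
Set up (k + 1)·f(k+1) − (k + 3)·f(k) − (k + 5) = 0.
Bound: deg f ≤ 2.
Match coefficients ⇒ f(k) = k*(3*k + 7)/2.
So s_k = (B(k−1)f/C)·t_k = (k*(k + 3)*(3*k + 7)/(2*(k + 5)))·t_k = k*(3*k + 7)/(2*(k + 1)*(k + 2)).
Verify: (k + 5)/(k**3 + 6*k**2 + 11*k + 6) matches t_k.
Σ_(k=2)^n t_k = s_(n+1) − s_(2) = ((3*n**2 + 13*n + 10)/(2*(n**2 + 5*n + 6))) − (13/12), i.e. (5*n**2 + 13*n - 18)/(12*(n**2 + 5*n + 6)).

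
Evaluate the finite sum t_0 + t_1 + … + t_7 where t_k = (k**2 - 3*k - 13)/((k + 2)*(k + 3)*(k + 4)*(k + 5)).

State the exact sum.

Step 1: r(k) = (k + 2)*(3*k - (k + 1)**2 + 16)/((k + 6)*(-k**2 + 3*k + 13)).
A = k + 2, B = k + 6, C = k**2 - 3*k - 13.
f must satisfy (k + 2)·f(k+1) − (k + 5)·f(k) = k**2 - 3*k - 13.
From deg A=1, deg B=1, deg C=2: d=3.
A polynomial solution: f(k) = -k*(k**2 + 17*k + 34)/8.
Get s_k = R·t_k = k*(-k**2 - 17*k - 34)/(8*(k + 2)*(k + 3)*(k + 4)) with R(k) = B(k−1)f(k)/C(k) = -k*(k + 5)*(k**2 + 17*k + 34)/(8*(k**2 - 3*k - 13)).
Δs = (k**2 - 3*k - 13)/(k**4 + 14*k**3 + 71*k**2 + 154*k + 120), as required.
Sum = s_(8) − s_(0); s_(8) = -39/220, s_(0) = 0 ⇒ -39/220.

Σ = -39/220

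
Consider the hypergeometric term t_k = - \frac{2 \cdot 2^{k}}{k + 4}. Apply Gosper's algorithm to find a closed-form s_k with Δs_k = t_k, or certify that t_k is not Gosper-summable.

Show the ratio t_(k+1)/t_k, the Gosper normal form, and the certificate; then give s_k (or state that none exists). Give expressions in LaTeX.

Ratio r(k) = 2*(k + 4)/(k + 5).
Normal form (A,B,C) = (2*k + 8, k + 5, 1).
Need (2*k + 8)·f(k+1) − (k + 4)·f(k) = 1.
Bound: deg f ≤ -1.
Negative degree bound (-1): no f exists, t_k not Gosper-summable.

none — t_k is not Gosper-summable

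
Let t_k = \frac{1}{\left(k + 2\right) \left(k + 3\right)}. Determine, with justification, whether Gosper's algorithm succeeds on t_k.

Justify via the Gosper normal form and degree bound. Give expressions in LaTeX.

Step 1: r(k) = (k + 2)/(k + 4).
Take A(k)=k + 2, B(k)=k + 4, C(k)=1.
Key eq: (k + 2)·f(k+1) = (k + 3)·f(k) + (1).
From deg A=1, deg B=1, deg C=0: d=1.
Coefficient equations give f(k) = k/2.
Certificate R = B(k−1)f/C = k*(k + 3)/2 gives s_k = k/(2*(k + 2)).
s_(k+1) − s_k = 1/(k**2 + 5*k + 6) = t_k.

Yes. s_k = \frac{k}{2 \left(k + 2\right)}.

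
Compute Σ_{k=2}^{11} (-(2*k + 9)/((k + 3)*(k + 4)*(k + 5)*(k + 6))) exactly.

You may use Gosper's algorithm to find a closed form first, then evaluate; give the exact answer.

t_(k+1)/t_k = (k + 3)*(2*k + 11)/((k + 7)*(2*k + 9)).
Gosper form: A/B · C(k+1)/C(k) with A=k + 3, B=k + 7, C=k + 9/2.
Solve (k + 3)·f(k+1) − (k + 6)·f(k) = k + 9/2.
deg f ≤ 3 (via 1,1,1).
A polynomial solution: f(k) = k*(k + 4)*(k + 8)/30.
So s_k = (B(k−1)f/C)·t_k = (k*(k + 4)*(k + 6)*(k + 8)/(15*(2*k + 9)))·t_k = k*(-k - 8)/(15*(k**2 + 8*k + 15)).
Δs = (-2*k - 9)/(k**4 + 18*k**3 + 119*k**2 + 342*k + 360), as required.
Σ_(k=2)^(11) t_k = s_(12) − s_(2) = -16/255 − (-4/105) = -44/1785.

Σ = -44/1785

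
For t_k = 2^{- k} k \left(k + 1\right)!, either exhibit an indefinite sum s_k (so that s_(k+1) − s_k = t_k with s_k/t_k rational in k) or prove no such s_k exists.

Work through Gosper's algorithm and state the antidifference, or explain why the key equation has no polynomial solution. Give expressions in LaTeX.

s_k = 2^{1 - k} \left(k + 1\right)!

Compute t_(k+1)/t_k: get (k + 1)*(k + 2)/(2*k).
Factor: A=k/2 + 1; B=1; C=k.
Set up (k/2 + 1)·f(k+1) − (1)·f(k) − (k) = 0.
Degrees (1,0,1) ⇒ d ≤ 0.
Match coefficients ⇒ f(k) = 2.
Then R = B(k−1)f/C = 2/k, so s_k = R(k)·t_k = 2**(1 - k)*factorial(k + 1).
Δs = k*factorial(k + 1)/2**k, as required.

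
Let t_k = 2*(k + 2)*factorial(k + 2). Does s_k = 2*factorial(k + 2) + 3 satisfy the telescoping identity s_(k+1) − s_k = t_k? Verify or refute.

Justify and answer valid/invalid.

s_(k+1) = 2*factorial(k + 3) + 3
s_(k+1) − s_k = 2*(k + 2)*factorial(k + 2)
(s_(k+1) − s_k) − t_k = 0

valid; difference matches t_k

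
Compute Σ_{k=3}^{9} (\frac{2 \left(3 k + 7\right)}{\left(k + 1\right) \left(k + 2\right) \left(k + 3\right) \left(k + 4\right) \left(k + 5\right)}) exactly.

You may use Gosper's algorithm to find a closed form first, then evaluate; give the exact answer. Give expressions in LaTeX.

Σ = 131/12012

r(k) = (k + 1)*(3*k + 10)/((k + 6)*(3*k + 7)) after simplifying.
So A=k + 1 and B=k + 6, with C=k + 7/3.
f must satisfy (k + 1)·f(k+1) − (k + 5)·f(k) = k + 7/3.
deg f ≤ 4 (via 1,1,1).
Solving with deg f ≤ 4: f(k) = k*(k + 2)*(k**2 + 8*k + 19)/36.
So s_k = (B(k−1)f/C)·t_k = (k*(k + 2)*(k + 5)*(k**2 + 8*k + 19)/(12*(3*k + 7)))·t_k = k*(k**2 + 8*k + 19)/(6*(k**3 + 8*k**2 + 19*k + 12)).
Δs = 2*(3*k + 7)/(k**5 + 15*k**4 + 85*k**3 + 225*k**2 + 274*k + 120), as required.
Σ_(k=3)^(9) t_k = s_(10) − s_(3) = 995/6006 − (13/84) = 131/12012.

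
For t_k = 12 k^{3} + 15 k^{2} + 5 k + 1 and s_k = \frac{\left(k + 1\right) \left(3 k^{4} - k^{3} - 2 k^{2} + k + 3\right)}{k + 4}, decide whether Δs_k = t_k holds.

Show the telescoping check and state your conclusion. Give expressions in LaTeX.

Invalid: residual \frac{3 \left(- 9 k^{4} - 64 k^{3} - 67 k^{2} - 20 k - 1\right)}{k^{2} + 9 k + 20} ≠ 0.

s_(k+1) = (k + 2)*(k + 3*(k + 1)**4 - (k + 1)**3 - 2*(k + 1)**2 + 4)/(k + 5)
s_(k+1) − s_k = (12*k**5 + 96*k**4 + 188*k**3 + 145*k**2 + 49*k + 17)/(k**2 + 9*k + 20)
(s_(k+1) − s_k) − t_k = 3*(-9*k**4 - 64*k**3 - 67*k**2 - 20*k - 1)/(k**2 + 9*k + 20)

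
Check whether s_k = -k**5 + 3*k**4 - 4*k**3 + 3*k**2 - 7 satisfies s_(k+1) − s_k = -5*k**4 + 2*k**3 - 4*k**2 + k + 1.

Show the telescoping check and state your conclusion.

s_(k+1) = -k**5 - 2*k**4 - 2*k**3 - k**2 + k - 6
s_(k+1) − s_k = -5*k**4 + 2*k**3 - 4*k**2 + k + 1
(s_(k+1) − s_k) − t_k = 0

valid (s_(k+1) − s_k reduces to t_k)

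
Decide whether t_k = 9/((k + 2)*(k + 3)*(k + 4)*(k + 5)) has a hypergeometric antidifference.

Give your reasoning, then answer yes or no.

Yes. s_k = k*(k**2 + 9*k + 26)/(8*(k + 2)*(k + 3)*(k + 4)).

Step 1: r(k) = (k + 2)/(k + 6).
So A=k + 2 and B=k + 6, with C=1.
Set up (k + 2)·f(k+1) − (k + 5)·f(k) − (1) = 0.
deg f ≤ 3 (via 1,1,0).
Solving with deg f ≤ 3: f(k) = k*(k**2 + 9*k + 26)/72.
Certificate R = B(k−1)f/C = k*(k + 5)*(k**2 + 9*k + 26)/72 gives s_k = k*(k**2 + 9*k + 26)/(8*(k + 2)*(k + 3)*(k + 4)).
Check: Δs_k = 9/(k**4 + 14*k**3 + 71*k**2 + 154*k + 120). ✓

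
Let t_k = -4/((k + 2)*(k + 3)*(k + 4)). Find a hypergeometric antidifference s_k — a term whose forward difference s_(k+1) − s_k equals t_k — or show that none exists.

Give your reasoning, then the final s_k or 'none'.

t_(k+1)/t_k = (k + 2)/(k + 5).
So A=k + 2 and B=k + 5, with C=1.
f must satisfy (k + 2)·f(k+1) − (k + 4)·f(k) = 1.
d = 2 from the (1,1,0) case.
Solve for f: f(k) = k*(k + 5)/12 (degree 2 ≤ 2).
So s_k = (B(k−1)f/C)·t_k = (k*(k + 4)*(k + 5)/12)·t_k = k*(-k - 5)/(3*(k + 2)*(k + 3)).
Δs = -4/(k**3 + 9*k**2 + 26*k + 24), as required.

s_k = k*(-k - 5)/(3*(k + 2)*(k + 3))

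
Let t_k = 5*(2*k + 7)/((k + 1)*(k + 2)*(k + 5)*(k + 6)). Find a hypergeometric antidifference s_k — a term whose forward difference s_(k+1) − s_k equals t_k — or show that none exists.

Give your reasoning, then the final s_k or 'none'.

s_k = k*(k + 6)/(k**2 + 6*k + 5)

Ratio r(k) = (k + 1)*(k + 5)*(2*k + 9)/((k + 3)*(k + 7)*(2*k + 7)).
Factor: A=k + 1; B=k + 7; C=k**3 + 21*k**2/2 + 73*k/2 + 42.
Set up (k + 1)·f(k+1) − (k + 6)·f(k) − (k**3 + 21*k**2/2 + 73*k/2 + 42) = 0.
Degrees (1,1,3) ⇒ d ≤ 5.
Coefficient equations give f(k) = k*(k + 2)*(k + 3)*(k + 4)*(k + 6)/10.
Then R = B(k−1)f/C = k*(k + 2)*(k + 6)**2/(5*(2*k + 7)), so s_k = R(k)·t_k = k*(k + 6)/(k**2 + 6*k + 5).
Verify: 5*(2*k + 7)/(k**4 + 14*k**3 + 65*k**2 + 112*k + 60) matches t_k.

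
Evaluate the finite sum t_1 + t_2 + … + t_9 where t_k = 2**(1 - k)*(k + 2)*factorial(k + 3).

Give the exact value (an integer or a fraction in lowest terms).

Σ = 24324252

r(k) = (k + 3)*(k + 4)/(2*(k + 2)) after simplifying.
Normal form (A,B,C) = (k/2 + 2, 1, k + 2).
Set up (k/2 + 2)·f(k+1) − (1)·f(k) − (k + 2) = 0.
deg f ≤ 0 (via 1,0,1).
A polynomial solution: f(k) = 2.
So s_k = (B(k−1)f/C)·t_k = (2/(k + 2))·t_k = 2**(2 - k)*factorial(k + 3).
Δs = 2**(1 - k)*(k + 2)*factorial(k + 3), as required.
Σ_(k=1)^(9) t_k = s_(10) − s_(1) = 24324300 − (48) = 24324252.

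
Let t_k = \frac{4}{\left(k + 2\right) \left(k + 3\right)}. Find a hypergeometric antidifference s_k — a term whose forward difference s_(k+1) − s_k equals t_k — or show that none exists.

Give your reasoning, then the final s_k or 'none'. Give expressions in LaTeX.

Compute t_(k+1)/t_k: get (k + 2)/(k + 4).
Gosper form: A/B · C(k+1)/C(k) with A=k + 2, B=k + 4, C=1.
Set up (k + 2)·f(k+1) − (k + 3)·f(k) − (1) = 0.
From deg A=1, deg B=1, deg C=0: d=1.
Solve for f: f(k) = k/2 (degree 1 ≤ 1).
So s_k = (B(k−1)f/C)·t_k = (k*(k + 3)/2)·t_k = 2*k/(k + 2).
Check: Δs_k = 4/(k**2 + 5*k + 6). ✓

s_k = \frac{2 k}{k + 2}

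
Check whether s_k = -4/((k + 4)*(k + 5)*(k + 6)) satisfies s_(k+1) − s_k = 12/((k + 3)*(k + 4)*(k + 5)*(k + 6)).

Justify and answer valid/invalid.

s_(k+1) = -4/((k + 5)*(k + 6)*(k + 7))
s_(k+1) − s_k = 12/((k + 4)*(k + 5)*(k + 6)*(k + 7))
(s_(k+1) − s_k) − t_k = -48/((k + 3)*(k + 4)*(k + 5)*(k + 6)*(k + 7))

Invalid: residual -48/(k**5 + 25*k**4 + 245*k**3 + 1175*k**2 + 2754*k + 2520) ≠ 0.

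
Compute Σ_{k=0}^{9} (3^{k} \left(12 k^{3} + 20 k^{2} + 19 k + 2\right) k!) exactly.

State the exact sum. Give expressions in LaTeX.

The ratio is 3*(12*k**4 + 68*k**3 + 151*k**2 + 148*k + 53)/(12*k**3 + 20*k**2 + 19*k + 2).
Normal form (A,B,C) = (3*k + 3, 1, k**3 + 5*k**2/3 + 19*k/12 + 1/6).
Set up (3*k + 3)·f(k+1) − (1)·f(k) − (k**3 + 5*k**2/3 + 19*k/12 + 1/6) = 0.
deg f ≤ 2 (via 1,0,3).
A polynomial solution: f(k) = (2*k - 1)**2/12.
R(k) = B(k−1)·f(k)/C(k) = (2*k - 1)**2/(12*k**3 + 20*k**2 + 19*k + 2); s_k = R·t_k = 3**k*(2*k - 1)**2*factorial(k).
s_(k+1) − s_k = 3**k*(12*k**3 + 20*k**2 + 19*k + 2)*factorial(k) = t_k.
Σ_(k=0)^(9) t_k = s_(10) − s_(0) = 77354001043200 − (1) = 77354001043199.

Σ = 77354001043199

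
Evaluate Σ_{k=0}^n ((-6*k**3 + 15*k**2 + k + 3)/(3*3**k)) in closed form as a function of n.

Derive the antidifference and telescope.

t_(k+1)/t_k = (6*k**3 + 3*k**2 - 13*k - 13)/(3*(6*k**3 - 15*k**2 - k - 3)).
So A=1/3 and B=1, with C=k**3 - 5*k**2/2 - k/6 - 1/2.
Solve (1/3)·f(k+1) − (1)·f(k) = k**3 - 5*k**2/2 - k/6 - 1/2.
From deg A=0, deg B=0, deg C=3: d=3.
Solving with deg f ≤ 3: f(k) = -(k - 1)*(3*k**2 + 1)/2.
Certificate R = B(k−1)f/C = -3*(k - 1)*(3*k**2 + 1)/(6*k**3 - 15*k**2 - k - 3) gives s_k = (3*k**3 - 3*k**2 + k - 1)/3**k.
s_(k+1) − s_k = (-6*k**3 + 15*k**2 + k + 3)/(3*3**k) = t_k.
Telescope: S(n) = s_(n+1) − s_(0) = 3**(-n - 1)*n*(3*n**2 + 6*n + 4) − (-1) = 3**(-n - 1)*(3**(n + 1) + 3*n**3 + 6*n**2 + 4*n).

S(n) = 3**(-n - 1)*(3**(n + 1) + 3*n**3 + 6*n**2 + 4*n)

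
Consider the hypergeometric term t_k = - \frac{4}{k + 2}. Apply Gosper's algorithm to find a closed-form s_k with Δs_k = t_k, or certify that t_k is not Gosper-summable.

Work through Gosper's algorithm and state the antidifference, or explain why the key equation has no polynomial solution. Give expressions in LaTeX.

Ratio r(k) = (k + 2)/(k + 3).
Factor: A=k + 2; B=k + 3; C=1.
Solve (k + 2)·f(k+1) − (k + 2)·f(k) = 1.
Degrees (1,1,0) ⇒ d ≤ 0.
Put f(k) = c0: A·f(k+1) − B(k−1)·f(k) − C = -1; need -1 = 0 — inconsistent ⇒ no f, not summable.

no hypergeometric antidifference exists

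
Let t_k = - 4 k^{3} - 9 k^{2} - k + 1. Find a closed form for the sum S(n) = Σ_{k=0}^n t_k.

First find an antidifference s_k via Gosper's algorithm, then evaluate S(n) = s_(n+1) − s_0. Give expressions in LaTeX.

The ratio is (k + 4*(k + 1)**3 + 9*(k + 1)**2)/(4*k**3 + 9*k**2 + k - 1).
A = 1, B = 1, C = k**3 + 9*k**2/4 + k/4 - 1/4.
Solve (1)·f(k+1) − (1)·f(k) = k**3 + 9*k**2/4 + k/4 - 1/4.
deg f ≤ 4 (via 0,0,3).
Coefficient equations give f(k) = k**2*(k**2 + k - 3)/4.
Then R = B(k−1)f/C = k**2*(k**2 + k - 3)/(4*k**3 + 9*k**2 + k - 1), so s_k = R(k)·t_k = k**2*(-k**2 - k + 3).
Check: Δs_k = -4*k**3 - 9*k**2 - k + 1. ✓
s_(n+1) = -n**4 - 5*n**3 - 6*n**2 - n + 1 and s_(0) = 0, so S(n) = -n**4 - 5*n**3 - 6*n**2 - n + 1.

S(n) = - n^{4} - 5 n^{3} - 6 n^{2} - n + 1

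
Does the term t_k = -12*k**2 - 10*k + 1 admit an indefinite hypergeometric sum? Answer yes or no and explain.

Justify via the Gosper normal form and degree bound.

Compute t_(k+1)/t_k: get (12*k**2 + 34*k + 21)/(12*k**2 + 10*k - 1).
Factor: A=1; B=1; C=k**2 + 5*k/6 - 1/12.
Need (1)·f(k+1) − (1)·f(k) = k**2 + 5*k/6 - 1/12.
d = 3 from the (0,0,2) case.
Match coefficients ⇒ f(k) = k*(4*k**2 - k - 4)/12.
Get s_k = R·t_k = k*(-4*k**2 + k + 4) with R(k) = B(k−1)f(k)/C(k) = k*(4*k**2 - k - 4)/(12*k**2 + 10*k - 1).
Check: Δs_k = -12*k**2 - 10*k + 1. ✓

Yes. s_k = k*(-4*k**2 + k + 4).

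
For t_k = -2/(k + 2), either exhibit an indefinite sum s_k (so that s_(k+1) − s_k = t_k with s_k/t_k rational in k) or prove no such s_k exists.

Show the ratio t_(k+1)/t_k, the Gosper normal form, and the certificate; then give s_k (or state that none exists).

not Gosper-summable; s_k does not exist

Compute t_(k+1)/t_k: get (k + 2)/(k + 3).
A = k + 2, B = k + 3, C = 1.
Solve (k + 2)·f(k+1) − (k + 2)·f(k) = 1.
deg f ≤ 0 (via 1,1,0).
Write f(k) = c0. Then LHS − RHS = -1, requiring -1 = 0: contradictory. No certificate.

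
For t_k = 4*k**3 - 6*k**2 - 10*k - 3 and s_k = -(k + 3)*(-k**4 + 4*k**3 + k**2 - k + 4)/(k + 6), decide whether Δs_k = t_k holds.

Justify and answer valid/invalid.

s_(k+1) = (k**5 + 4*k**4 - 7*k**3 - 37*k**2 - 43*k - 28)/(k + 7)
s_(k+1) − s_k = (4*k**5 + 37*k**4 + 14*k**3 - 250*k**2 - 267*k - 84)/(k**2 + 13*k + 42)
(s_(k+1) − s_k) − t_k = 3*(-3*k**4 - 22*k**3 + 45*k**2 + 64*k + 14)/(k**2 + 13*k + 42)

Invalid: residual 3*(-3*k**4 - 22*k**3 + 45*k**2 + 64*k + 14)/(k**2 + 13*k + 42) ≠ 0.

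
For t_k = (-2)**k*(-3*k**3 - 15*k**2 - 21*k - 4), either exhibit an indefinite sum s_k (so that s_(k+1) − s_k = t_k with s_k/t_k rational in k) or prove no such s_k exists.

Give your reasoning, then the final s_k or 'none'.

The ratio is 2*(-3*k**3 - 24*k**2 - 60*k - 43)/(3*k**3 + 15*k**2 + 21*k + 4).
Normal form (A,B,C) = (-2, 1, k**3 + 5*k**2 + 7*k + 4/3).
Key eq: (-2)·f(k+1) = (1)·f(k) + (k**3 + 5*k**2 + 7*k + 4/3).
d = 3 from the (0,0,3) case.
Solving with deg f ≤ 3: f(k) = -(k + 2)*(k**2 + k - 1)/3.
Certificate R = B(k−1)f/C = -(k + 2)*(k**2 + k - 1)/(3*k**3 + 15*k**2 + 21*k + 4) gives s_k = (-2)**k*(k**3 + 3*k**2 + k - 2).
s_(k+1) − s_k = (-2)**k*(-3*k**3 - 15*k**2 - 21*k - 4) = t_k.

s_k = (-2)**k*(k**3 + 3*k**2 + k - 2)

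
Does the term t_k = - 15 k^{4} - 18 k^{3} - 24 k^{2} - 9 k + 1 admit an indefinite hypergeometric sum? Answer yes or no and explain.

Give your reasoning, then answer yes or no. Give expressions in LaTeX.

t_(k+1)/t_k = (15*k**4 + 78*k**3 + 168*k**2 + 171*k + 65)/(15*k**4 + 18*k**3 + 24*k**2 + 9*k - 1).
Normal form (A,B,C) = (1, 1, k**4 + 6*k**3/5 + 8*k**2/5 + 3*k/5 - 1/15).
Set up (1)·f(k+1) − (1)·f(k) − (k**4 + 6*k**3/5 + 8*k**2/5 + 3*k/5 - 1/15) = 0.
From deg A=0, deg B=0, deg C=4: d=5.
Match coefficients ⇒ f(k) = k*(3*k**4 - 3*k**3 + 4*k**2 - 3*k - 2)/15.
Get s_k = R·t_k = k*(-3*k**4 + 3*k**3 - 4*k**2 + 3*k + 2) with R(k) = B(k−1)f(k)/C(k) = k*(3*k**4 - 3*k**3 + 4*k**2 - 3*k - 2)/(15*k**4 + 18*k**3 + 24*k**2 + 9*k - 1).
Check: Δs_k = -15*k**4 - 18*k**3 - 24*k**2 - 9*k + 1. ✓

Yes. s_k = k \left(- 3 k^{4} + 3 k^{3} - 4 k^{2} + 3 k + 2\right).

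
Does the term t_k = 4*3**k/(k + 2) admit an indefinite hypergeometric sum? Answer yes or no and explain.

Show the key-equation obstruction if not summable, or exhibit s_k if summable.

The ratio is 3*(k + 2)/(k + 3).
A = 3*k + 6, B = k + 3, C = 1.
Key eq: (3*k + 6)·f(k+1) = (k + 2)·f(k) + (1).
Bound: deg f ≤ -1.
Bound -1 < 0, so the key equation has no polynomial solution.

No — t_k has no hypergeometric antidifference.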